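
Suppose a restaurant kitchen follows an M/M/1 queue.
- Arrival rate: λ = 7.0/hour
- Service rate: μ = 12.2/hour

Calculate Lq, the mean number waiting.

ρ = λ/μ = 7.0/12.2 = 0.5738
For M/M/1: Lq = λ²/(μ(μ-λ))
Lq = 49.00/(12.2 × 5.20)
Lq = 0.7724 orders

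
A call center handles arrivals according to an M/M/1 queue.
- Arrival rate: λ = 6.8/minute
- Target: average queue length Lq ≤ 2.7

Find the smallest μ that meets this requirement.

For M/M/1: Lq = λ²/(μ(μ-λ))
Need Lq ≤ 2.7, i.e. μ(μ-λ) ≥ λ²/2.7
μ² - 6.8μ - 46.24/2.7 ≥ 0  →  μ² - 6.8μ - 17.12593 ≥ 0
Quadratic formula (positive root): μ = [λ + √(λ² + 4×17.12593)]/2
Discriminant: 46.24 + 4×17.12593 = 114.7437, √114.7437 = 10.7118
μ ≥ (6.8 + 10.7118)/2 = 8.7559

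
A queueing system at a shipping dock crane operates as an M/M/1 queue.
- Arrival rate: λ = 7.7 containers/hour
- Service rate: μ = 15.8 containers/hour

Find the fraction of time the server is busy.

Server utilization: ρ = λ/μ
ρ = 7.7/15.8 = 0.4873
The server is busy 48.73% of the time.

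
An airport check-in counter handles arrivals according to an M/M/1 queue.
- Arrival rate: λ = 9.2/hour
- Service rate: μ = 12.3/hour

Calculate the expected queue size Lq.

ρ = λ/μ = 9.2/12.3 = 0.7480
For M/M/1: Lq = λ²/(μ(μ-λ))
Lq = 84.64/(12.3 × 3.10)
Lq = 2.2198 passengers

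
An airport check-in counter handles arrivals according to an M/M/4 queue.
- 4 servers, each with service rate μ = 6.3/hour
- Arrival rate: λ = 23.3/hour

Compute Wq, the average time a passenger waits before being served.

Traffic intensity: ρ = λ/(cμ) = 23.3/(4×6.3) = 0.9246
Since ρ = 0.9246 < 1, system is stable.
Offered load a = λ/μ = cρ = 23.3/6.3 = 3.6984
P₀ = [ Σₙ₌₀^3 aⁿ/n! + a^4/(4!(1-ρ)) ]⁻¹
Σ = a^0/0! + a^1/1! + a^2/2! + a^3/3! = 1.0000 + 3.6984 + 6.8391 + 8.4313 = 19.9688
a^4/(4!(1-ρ)) = 187.0947/(24 × 0.07539683) = 103.3944
P₀ = 1/(19.9688 + 103.3944) = 0.008106
Lq = P₀·a^4·ρ / (4!(1-ρ)²) = 0.00810614 × 187.0947 × 0.924603 / (24 × 0.00568468) = 10.2781
Wq = Lq/λ = 10.2781/23.3 = 0.4411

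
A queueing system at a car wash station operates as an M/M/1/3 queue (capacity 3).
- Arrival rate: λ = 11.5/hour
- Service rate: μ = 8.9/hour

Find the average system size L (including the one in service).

ρ = λ/μ = 11.5/8.9 = 1.292135
P₀ = (1-ρ)/(1-ρ^(K+1)) = (1-1.292135)/(1-1.292135^4) = -0.2921/-1.7876 = 0.1634
P_K = P₀×ρ^K = 0.16342 × 1.292135^3 = 0.16342 × 2.1574 = 0.3526
L = ρ[1 - (K+1)ρ^K + Kρ^(K+1)] / [(1-ρ)(1-ρ^(K+1))]
L = 1.292135 × (1 - 4×2.157365 + 3×2.787607) / ((1 - 1.292135) × (1 - 2.787607)) = 1.8146 cars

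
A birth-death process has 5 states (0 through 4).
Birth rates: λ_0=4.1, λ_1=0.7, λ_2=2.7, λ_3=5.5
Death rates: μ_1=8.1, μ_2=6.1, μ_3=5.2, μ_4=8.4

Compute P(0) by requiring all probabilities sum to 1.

Ratios P(n)/P(0) = (λ₀···λₙ₋₁)/(μ₁···μₙ):
P(1)/P(0) = (4.1)/(8.1) = 0.5062
P(2)/P(0) = (4.1×0.7)/(8.1×6.1) = 0.05809
P(3)/P(0) = (4.1×0.7×2.7)/(8.1×6.1×5.2) = 0.03016
P(4)/P(0) = (4.1×0.7×2.7×5.5)/(8.1×6.1×5.2×8.4) = 0.01975

Normalization: ∑ P(n) = 1
P(0) × (1.0000 + 0.5062 + 0.05809 + 0.03016 + 0.01975) = 1
P(0) × 1.6142 = 1
P(0) = 1/1.6142 = 0.6195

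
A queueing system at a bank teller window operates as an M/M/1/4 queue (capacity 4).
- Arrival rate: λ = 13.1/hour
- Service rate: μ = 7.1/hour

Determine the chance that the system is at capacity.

ρ = λ/μ = 13.1/7.1 = 1.8451
P₀ = (1-ρ)/(1-ρ^(K+1)) = (1-1.8451)/(1-1.8451^5) = -0.8451/-20.3845 = 0.04146
P_K = P₀×ρ^K = 0.04146 × 1.8451^4 = 0.04146 × 11.5899 = 0.4805
Blocking probability = 48.05%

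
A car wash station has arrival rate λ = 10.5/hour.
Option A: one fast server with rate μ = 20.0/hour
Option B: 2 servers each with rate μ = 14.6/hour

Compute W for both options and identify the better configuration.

Option A: single server μ = 20.0 (M/M/1)
  ρ_A = 10.5/20.0 = 0.5250
  W_A = 1/(μ-λ) = 1/(20.0-10.5) = 1/9.50 = 0.1053

Option B: 2 servers μ = 14.6 (M/M/2)
  ρ_B = λ/(cμ) = 10.5/(2×14.6) = 0.3596
  Offered load a = λ/μ = cρ = 10.5/14.6 = 0.7192
  P₀ = [ Σₙ₌₀^1 aⁿ/n! + a^2/(2!(1-ρ)) ]⁻¹
  Σ = a^0/0! + a^1/1! = 1.0000 + 0.7192 = 1.7192
  a^2/(2!(1-ρ)) = 0.5172/(2 × 0.6404) = 0.4038
  P₀ = 1/(1.7192 + 0.4038) = 0.4710
  Lq = P₀·a^2·ρ / (2!(1-ρ)²) = 0.4710 × 0.5172 × 0.3596 / (2 × 0.4101) = 0.1068
  Wq_B = Lq/λ = 0.1068/10.5 = 0.01017
  W_B = Wq_B + 1/μ = 0.01017 + 0.06849 = 0.07866

Since W_B = 0.07866 < W_A = 0.1053, Option B (multiple servers) has the shorter time in system.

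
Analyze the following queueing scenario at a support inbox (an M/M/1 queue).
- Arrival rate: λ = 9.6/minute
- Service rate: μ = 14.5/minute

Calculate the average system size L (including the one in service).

ρ = λ/μ = 9.6/14.5 = 0.6621
For M/M/1: L = λ/(μ-λ)
L = 9.6/(14.5-9.6) = 9.6/4.90
L = 1.9592 emails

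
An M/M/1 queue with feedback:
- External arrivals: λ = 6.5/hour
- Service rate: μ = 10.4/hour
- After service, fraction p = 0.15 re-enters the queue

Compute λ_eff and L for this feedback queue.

Effective arrival rate: λ_eff = λ/(1-p) = 6.5/(1-0.15) = 6.5/0.85 = 7.64706
ρ = λ_eff/μ = 7.64706/10.4 = 0.735294
L = ρ/(1-ρ) = 0.735294/(1-0.735294) = 2.7778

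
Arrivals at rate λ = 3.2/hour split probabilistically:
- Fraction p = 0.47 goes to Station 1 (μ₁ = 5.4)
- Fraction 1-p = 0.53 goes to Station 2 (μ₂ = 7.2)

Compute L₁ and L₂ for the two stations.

Effective rates: λ₁ = 3.2×0.47 = 1.504, λ₂ = 3.2×0.53 = 1.696
Station 1: ρ₁ = 1.504/5.4 = 0.2785, L₁ = ρ₁/(1-ρ₁) = 0.2785/(1-0.2785) = 0.3860
Station 2: ρ₂ = 1.696/7.2 = 0.23556, L₂ = ρ₂/(1-ρ₂) = 0.23556/(1-0.23556) = 0.3081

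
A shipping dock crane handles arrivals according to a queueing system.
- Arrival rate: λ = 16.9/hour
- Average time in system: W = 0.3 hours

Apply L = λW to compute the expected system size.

Little's Law: L = λW
L = 16.9 × 0.3 = 5.0700 containers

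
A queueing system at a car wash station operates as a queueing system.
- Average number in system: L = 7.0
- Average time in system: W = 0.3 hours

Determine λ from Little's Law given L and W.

Little's Law: L = λW, so λ = L/W
λ = 7.0/0.3 = 23.3333 cars/hour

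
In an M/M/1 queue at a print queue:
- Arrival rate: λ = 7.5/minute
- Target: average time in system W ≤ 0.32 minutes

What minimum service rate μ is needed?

For M/M/1: W = 1/(μ-λ)
Need W ≤ 0.32, so 1/(μ-λ) ≤ 0.32
μ - λ ≥ 1/0.32 = 3.1250
μ ≥ 7.5 + 3.1250 = 10.6250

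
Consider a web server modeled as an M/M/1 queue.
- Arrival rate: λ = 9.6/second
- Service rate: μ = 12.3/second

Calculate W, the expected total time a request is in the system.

First, compute utilization: ρ = λ/μ = 9.6/12.3 = 0.7805
For M/M/1: W = 1/(μ-λ)
W = 1/(12.3-9.6) = 1/2.70
W = 0.3704 seconds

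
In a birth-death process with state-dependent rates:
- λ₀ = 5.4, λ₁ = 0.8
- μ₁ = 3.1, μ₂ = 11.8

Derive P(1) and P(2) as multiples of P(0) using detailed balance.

Balance equations:
State 0: λ₀P₀ = μ₁P₁ → P₁ = (λ₀/μ₁)P₀ = (5.4/3.1)P₀ = 1.7419P₀
State 1: P₂ = (λ₀λ₁)/(μ₁μ₂)P₀ = (5.4×0.8)/(3.1×11.8)P₀ = 0.1181P₀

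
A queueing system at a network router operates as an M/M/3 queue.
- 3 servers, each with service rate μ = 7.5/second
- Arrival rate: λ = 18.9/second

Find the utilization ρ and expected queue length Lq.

Traffic intensity: ρ = λ/(cμ) = 18.9/(3×7.5) = 0.8400
Since ρ = 0.8400 < 1, system is stable.
Offered load a = λ/μ = cρ = 18.9/7.5 = 2.5200
P₀ = [ Σₙ₌₀^2 aⁿ/n! + a^3/(3!(1-ρ)) ]⁻¹
Σ = a^0/0! + a^1/1! + a^2/2! = 1.0000 + 2.5200 + 3.1752 = 6.6952
a^3/(3!(1-ρ)) = 16.0030/(6 × 0.1600) = 16.6698
P₀ = 1/(6.6952 + 16.6698) = 0.04280
Lq = P₀·a^3·ρ / (3!(1-ρ)²) = 0.042799 × 16.0030 × 0.84000 / (6 × 0.025600) = 3.7456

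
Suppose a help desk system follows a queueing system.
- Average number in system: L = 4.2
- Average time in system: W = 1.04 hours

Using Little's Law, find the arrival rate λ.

Little's Law: L = λW, so λ = L/W
λ = 4.2/1.04 = 4.0385 tickets/hour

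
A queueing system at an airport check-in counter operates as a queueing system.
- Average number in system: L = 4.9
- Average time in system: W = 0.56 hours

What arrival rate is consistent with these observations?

Little's Law: L = λW, so λ = L/W
λ = 4.9/0.56 = 8.7500 passengers/hour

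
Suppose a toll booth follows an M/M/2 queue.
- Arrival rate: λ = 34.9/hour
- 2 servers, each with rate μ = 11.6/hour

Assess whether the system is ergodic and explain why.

Stability requires ρ = λ/(cμ) < 1
ρ = 34.9/(2 × 11.6) = 34.9/23.20 = 1.5043
Since 1.5043 ≥ 1, the system is UNSTABLE.
Need c > λ/μ = 34.9/11.6 = 3.01.
Minimum servers needed: c = 4.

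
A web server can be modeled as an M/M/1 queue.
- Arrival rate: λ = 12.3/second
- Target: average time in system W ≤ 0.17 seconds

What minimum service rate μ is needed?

For M/M/1: W = 1/(μ-λ)
Need W ≤ 0.17, so 1/(μ-λ) ≤ 0.17
μ - λ ≥ 1/0.17 = 5.8824
μ ≥ 12.3 + 5.8824 = 18.1824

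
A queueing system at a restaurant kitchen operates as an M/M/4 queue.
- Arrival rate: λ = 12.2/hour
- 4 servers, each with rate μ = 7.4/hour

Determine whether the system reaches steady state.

Stability requires ρ = λ/(cμ) < 1
ρ = 12.2/(4 × 7.4) = 12.2/29.60 = 0.4122
Since 0.4122 < 1, the system is STABLE.
The servers are busy 41.22% of the time.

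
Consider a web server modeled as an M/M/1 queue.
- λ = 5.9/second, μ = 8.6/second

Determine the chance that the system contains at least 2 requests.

ρ = λ/μ = 5.9/8.6 = 0.68605
P(N ≥ n) = ρⁿ
P(N ≥ 2) = 0.68605^2
P(N ≥ 2) = 0.4707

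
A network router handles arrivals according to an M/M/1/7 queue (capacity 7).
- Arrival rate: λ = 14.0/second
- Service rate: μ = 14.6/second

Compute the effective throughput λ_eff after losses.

ρ = λ/μ = 14.0/14.6 = 0.9589
P₀ = (1-ρ)/(1-ρ^(K+1)) = (1-0.9589)/(1-0.9589^8) = 0.04110/0.2852 = 0.1441
P_K = P₀×ρ^K = 0.1441 × 0.9589^7 = 0.1441 × 0.7454 = 0.1074
λ_eff = λ(1-P_K) = 14.0 × (1 - 0.10743) = 14.0 × 0.89257 = 12.4960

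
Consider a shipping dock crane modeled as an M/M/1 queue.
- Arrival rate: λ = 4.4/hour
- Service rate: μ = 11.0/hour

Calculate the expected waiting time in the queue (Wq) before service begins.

First, compute utilization: ρ = λ/μ = 4.4/11.0 = 0.4000
For M/M/1: Wq = λ/(μ(μ-λ))
Wq = 4.4/(11.0 × (11.0-4.4))
Wq = 4.4/(11.0 × 6.60)
Wq = 0.06061 hours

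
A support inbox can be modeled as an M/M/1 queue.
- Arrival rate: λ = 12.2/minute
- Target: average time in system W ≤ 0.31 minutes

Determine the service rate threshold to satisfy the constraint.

For M/M/1: W = 1/(μ-λ)
Need W ≤ 0.31, so 1/(μ-λ) ≤ 0.31
μ - λ ≥ 1/0.31 = 3.2258
μ ≥ 12.2 + 3.2258 = 15.4258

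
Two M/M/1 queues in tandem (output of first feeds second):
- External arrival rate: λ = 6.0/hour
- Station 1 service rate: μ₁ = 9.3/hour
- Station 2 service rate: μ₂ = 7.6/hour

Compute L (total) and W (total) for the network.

By Jackson's theorem, each station behaves as independent M/M/1.
Station 1: ρ₁ = 6.0/9.3 = 0.6452, L₁ = ρ₁/(1-ρ₁) = λ/(μ₁-λ) = 6.0/3.30 = 1.8182
Station 2: ρ₂ = 6.0/7.6 = 0.7895, L₂ = ρ₂/(1-ρ₂) = λ/(μ₂-λ) = 6.0/1.60 = 3.7500
Total: L = L₁ + L₂ = 1.8182 + 3.7500 = 5.5682
W = L/λ = 5.5682/6.0 = 0.9280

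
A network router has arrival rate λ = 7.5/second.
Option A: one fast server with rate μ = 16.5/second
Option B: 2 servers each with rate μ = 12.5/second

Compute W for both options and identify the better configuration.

Option A: single server μ = 16.5 (M/M/1)
  ρ_A = 7.5/16.5 = 0.4545
  W_A = 1/(μ-λ) = 1/(16.5-7.5) = 1/9.00 = 0.1111

Option B: 2 servers μ = 12.5 (M/M/2)
  ρ_B = λ/(cμ) = 7.5/(2×12.5) = 0.3000
  Offered load a = λ/μ = cρ = 7.5/12.5 = 0.6000
  P₀ = [ Σₙ₌₀^1 aⁿ/n! + a^2/(2!(1-ρ)) ]⁻¹
  Σ = a^0/0! + a^1/1! = 1.0000 + 0.6000 = 1.6000
  a^2/(2!(1-ρ)) = 0.3600/(2 × 0.7000) = 0.2571
  P₀ = 1/(1.6000 + 0.2571) = 0.5385
  Lq = P₀·a^2·ρ / (2!(1-ρ)²) = 0.5385 × 0.3600 × 0.3000 / (2 × 0.4900) = 0.05934
  Wq_B = Lq/λ = 0.05934/7.5 = 0.007912
  W_B = Wq_B + 1/μ = 0.007912 + 0.08000 = 0.08791

Since W_B = 0.08791 < W_A = 0.1111, Option B (multiple servers) has the shorter time in system.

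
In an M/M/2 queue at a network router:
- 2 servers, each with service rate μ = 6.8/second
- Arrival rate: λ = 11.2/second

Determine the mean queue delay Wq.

Traffic intensity: ρ = λ/(cμ) = 11.2/(2×6.8) = 0.8235
Since ρ = 0.8235 < 1, system is stable.
Offered load a = λ/μ = cρ = 11.2/6.8 = 1.6471
P₀ = [ Σₙ₌₀^1 aⁿ/n! + a^2/(2!(1-ρ)) ]⁻¹
Σ = a^0/0! + a^1/1! = 1.0000 + 1.6471 = 2.6471
a^2/(2!(1-ρ)) = 2.7128/(2 × 0.17647) = 7.6863
P₀ = 1/(2.6471 + 7.6863) = 0.09677
Lq = P₀·a^2·ρ / (2!(1-ρ)²) = 0.09677 × 2.7128 × 0.8235 / (2 × 0.03114) = 3.4712
Wq = Lq/λ = 3.4712/11.2 = 0.3099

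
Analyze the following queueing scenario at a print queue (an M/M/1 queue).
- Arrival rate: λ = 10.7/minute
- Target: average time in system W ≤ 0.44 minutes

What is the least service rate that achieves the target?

For M/M/1: W = 1/(μ-λ)
Need W ≤ 0.44, so 1/(μ-λ) ≤ 0.44
μ - λ ≥ 1/0.44 = 2.2727
μ ≥ 10.7 + 2.2727 = 12.9727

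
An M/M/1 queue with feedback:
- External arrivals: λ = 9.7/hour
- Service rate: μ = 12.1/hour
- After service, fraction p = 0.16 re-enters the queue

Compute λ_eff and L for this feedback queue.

Effective arrival rate: λ_eff = λ/(1-p) = 9.7/(1-0.16) = 9.7/0.84 = 11.547619
ρ = λ_eff/μ = 11.547619/12.1 = 0.9543487
L = ρ/(1-ρ) = 0.9543487/(1-0.9543487) = 20.9052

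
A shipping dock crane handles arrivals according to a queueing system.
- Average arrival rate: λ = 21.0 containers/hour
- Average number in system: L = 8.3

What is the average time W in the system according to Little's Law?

Little's Law: L = λW, so W = L/λ
W = 8.3/21.0 = 0.3952 hours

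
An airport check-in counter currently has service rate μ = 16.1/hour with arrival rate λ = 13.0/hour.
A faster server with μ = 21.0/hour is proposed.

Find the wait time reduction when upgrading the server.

System 1: ρ₁ = 13.0/16.1 = 0.8075, W₁ = 1/(16.1-13.0) = 0.3226
System 2: ρ₂ = 13.0/21.0 = 0.6190, W₂ = 1/(21.0-13.0) = 0.1250
Improvement: (W₁-W₂)/W₁ = (0.3226-0.1250)/0.3226 = 61.25%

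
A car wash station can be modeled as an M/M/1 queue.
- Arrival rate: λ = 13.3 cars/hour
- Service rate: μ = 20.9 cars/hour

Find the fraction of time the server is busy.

Server utilization: ρ = λ/μ
ρ = 13.3/20.9 = 0.6364
The server is busy 63.64% of the time.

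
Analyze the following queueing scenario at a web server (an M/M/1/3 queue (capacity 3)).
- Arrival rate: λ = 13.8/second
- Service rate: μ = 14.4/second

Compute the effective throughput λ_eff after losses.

ρ = λ/μ = 13.8/14.4 = 0.9583
P₀ = (1-ρ)/(1-ρ^(K+1)) = (1-0.9583)/(1-0.9583^4) = 0.041700/0.15665 = 0.2662
P_K = P₀×ρ^K = 0.2662 × 0.9583^3 = 0.2662 × 0.8800 = 0.2343
λ_eff = λ(1-P_K) = 13.8 × (1 - 0.234274) = 13.8 × 0.765726 = 10.5670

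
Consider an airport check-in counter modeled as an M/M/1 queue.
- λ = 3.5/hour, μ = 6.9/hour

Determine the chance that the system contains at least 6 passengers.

ρ = λ/μ = 3.5/6.9 = 0.50725
P(N ≥ n) = ρⁿ
P(N ≥ 6) = 0.50725^6
P(N ≥ 6) = 0.01703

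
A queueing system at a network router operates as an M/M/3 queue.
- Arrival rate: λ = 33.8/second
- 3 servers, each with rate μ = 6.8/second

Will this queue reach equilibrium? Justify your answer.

Stability requires ρ = λ/(cμ) < 1
ρ = 33.8/(3 × 6.8) = 33.8/20.40 = 1.6569
Since 1.6569 ≥ 1, the system is UNSTABLE.
Need c > λ/μ = 33.8/6.8 = 4.97.
Minimum servers needed: c = 5.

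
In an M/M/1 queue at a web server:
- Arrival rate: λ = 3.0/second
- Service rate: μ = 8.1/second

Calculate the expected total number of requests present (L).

ρ = λ/μ = 3.0/8.1 = 0.3704
For M/M/1: L = λ/(μ-λ)
L = 3.0/(8.1-3.0) = 3.0/5.10
L = 0.5882 requests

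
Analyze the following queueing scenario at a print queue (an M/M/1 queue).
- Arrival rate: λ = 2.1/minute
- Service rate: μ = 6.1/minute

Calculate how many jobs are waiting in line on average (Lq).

ρ = λ/μ = 2.1/6.1 = 0.3443
For M/M/1: Lq = λ²/(μ(μ-λ))
Lq = 4.41/(6.1 × 4.00)
Lq = 0.1807 jobs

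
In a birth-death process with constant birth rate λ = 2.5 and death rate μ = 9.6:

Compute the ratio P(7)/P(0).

For constant rates: P(n)/P(0) = (λ/μ)^n
P(7)/P(0) = (2.5/9.6)^7 = 0.260417^7 = 0.00008122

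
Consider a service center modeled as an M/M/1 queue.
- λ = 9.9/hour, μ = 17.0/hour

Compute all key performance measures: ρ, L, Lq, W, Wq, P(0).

Step 1: ρ = λ/μ = 9.9/17.0 = 0.5824
Step 2: L = λ/(μ-λ) = 9.9/7.10 = 1.3944
Step 3: Lq = λ²/(μ(μ-λ)) = 98.01/(17.0×7.10) = 0.8120
Step 4: W = 1/(μ-λ) = 1/7.10 = 0.14085
Step 5: Wq = λ/(μ(μ-λ)) = 9.9/(17.0×7.10) = 0.08202
Step 6: P(0) = 1-ρ = 0.4176
Verify: L = λW = 9.9×0.14085 = 1.3944 ✔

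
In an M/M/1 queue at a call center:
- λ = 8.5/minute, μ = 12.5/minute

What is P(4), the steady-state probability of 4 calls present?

ρ = λ/μ = 8.5/12.5 = 0.6800
P(n) = (1-ρ)ρⁿ
P(4) = (1-0.6800) × 0.6800^4
P(4) = 0.3200 × 0.2138
P(4) = 0.06842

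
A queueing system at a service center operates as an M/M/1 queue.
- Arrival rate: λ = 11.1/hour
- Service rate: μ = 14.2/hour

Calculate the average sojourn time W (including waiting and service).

First, compute utilization: ρ = λ/μ = 11.1/14.2 = 0.7817
For M/M/1: W = 1/(μ-λ)
W = 1/(14.2-11.1) = 1/3.10
W = 0.3226 hours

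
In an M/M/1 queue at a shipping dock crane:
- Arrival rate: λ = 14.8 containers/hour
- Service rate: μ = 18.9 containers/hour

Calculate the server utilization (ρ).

Server utilization: ρ = λ/μ
ρ = 14.8/18.9 = 0.7831
The server is busy 78.31% of the time.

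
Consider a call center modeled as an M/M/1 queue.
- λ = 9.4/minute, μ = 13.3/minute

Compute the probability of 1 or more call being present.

ρ = λ/μ = 9.4/13.3 = 0.7068
P(N ≥ n) = ρⁿ
P(N ≥ 1) = 0.7068^1
P(N ≥ 1) = 0.7068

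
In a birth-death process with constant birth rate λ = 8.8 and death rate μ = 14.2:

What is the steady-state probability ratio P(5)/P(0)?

For constant rates: P(n)/P(0) = (λ/μ)^n
P(5)/P(0) = (8.8/14.2)^5 = 0.61972^5 = 0.09141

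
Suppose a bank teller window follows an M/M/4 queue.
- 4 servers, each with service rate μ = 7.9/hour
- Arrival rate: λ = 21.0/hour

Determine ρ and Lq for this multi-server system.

Traffic intensity: ρ = λ/(cμ) = 21.0/(4×7.9) = 0.6646
Since ρ = 0.6646 < 1, system is stable.
Offered load a = λ/μ = cρ = 21.0/7.9 = 2.6582
P₀ = [ Σₙ₌₀^3 aⁿ/n! + a^4/(4!(1-ρ)) ]⁻¹
Σ = a^0/0! + a^1/1! + a^2/2! + a^3/3! = 1.0000 + 2.6582 + 3.5331 + 3.1306 = 10.3219
a^4/(4!(1-ρ)) = 49.9308/(24 × 0.335443) = 6.2021
P₀ = 1/(10.3219 + 6.2021) = 0.06052
Lq = P₀·a^4·ρ / (4!(1-ρ)²) = 0.060518 × 49.9308 × 0.66456 / (24 × 0.11252) = 0.7436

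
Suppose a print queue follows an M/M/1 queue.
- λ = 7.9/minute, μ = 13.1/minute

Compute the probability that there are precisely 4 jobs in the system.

ρ = λ/μ = 7.9/13.1 = 0.60305
P(n) = (1-ρ)ρⁿ
P(4) = (1-0.60305) × 0.60305^4
P(4) = 0.39695 × 0.13226
P(4) = 0.05250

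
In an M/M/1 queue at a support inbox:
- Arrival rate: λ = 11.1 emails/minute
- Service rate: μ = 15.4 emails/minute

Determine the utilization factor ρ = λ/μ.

Server utilization: ρ = λ/μ
ρ = 11.1/15.4 = 0.7208
The server is busy 72.08% of the time.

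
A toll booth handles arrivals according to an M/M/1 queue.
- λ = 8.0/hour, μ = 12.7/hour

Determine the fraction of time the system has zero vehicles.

ρ = λ/μ = 8.0/12.7 = 0.6299
P(0) = 1 - ρ = 1 - 0.6299 = 0.3701
The server is idle 37.01% of the time.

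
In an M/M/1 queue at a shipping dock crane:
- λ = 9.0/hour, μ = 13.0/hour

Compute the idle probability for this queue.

ρ = λ/μ = 9.0/13.0 = 0.6923
P(0) = 1 - ρ = 1 - 0.6923 = 0.3077
The server is idle 30.77% of the time.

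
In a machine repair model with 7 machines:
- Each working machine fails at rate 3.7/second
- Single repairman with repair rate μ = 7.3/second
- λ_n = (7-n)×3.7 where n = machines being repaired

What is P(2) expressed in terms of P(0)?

P(2)/P(0) = ∏_{i=0}^{2-1} λ_i/μ_{i+1}
= (7-0)×3.7/7.3 × (7-1)×3.7/7.3
= 10.7896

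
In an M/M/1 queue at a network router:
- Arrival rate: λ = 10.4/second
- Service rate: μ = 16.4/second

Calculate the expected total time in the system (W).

First, compute utilization: ρ = λ/μ = 10.4/16.4 = 0.6341
For M/M/1: W = 1/(μ-λ)
W = 1/(16.4-10.4) = 1/6.00
W = 0.1667 seconds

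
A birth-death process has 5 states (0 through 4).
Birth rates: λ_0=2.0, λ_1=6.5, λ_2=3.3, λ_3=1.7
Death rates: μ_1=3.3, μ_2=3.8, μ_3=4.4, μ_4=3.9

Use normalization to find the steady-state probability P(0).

Ratios P(n)/P(0) = (λ₀···λₙ₋₁)/(μ₁···μₙ):
P(1)/P(0) = (2.0)/(3.3) = 0.6061
P(2)/P(0) = (2.0×6.5)/(3.3×3.8) = 1.0367
P(3)/P(0) = (2.0×6.5×3.3)/(3.3×3.8×4.4) = 0.7775
P(4)/P(0) = (2.0×6.5×3.3×1.7)/(3.3×3.8×4.4×3.9) = 0.3389

Normalization: ∑ P(n) = 1
P(0) × (1.0000 + 0.6061 + 1.0367 + 0.7775 + 0.3389) = 1
P(0) × 3.7592 = 1
P(0) = 1/3.7592 = 0.2660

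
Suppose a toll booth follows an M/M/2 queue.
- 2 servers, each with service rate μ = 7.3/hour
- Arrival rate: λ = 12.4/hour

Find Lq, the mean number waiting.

Traffic intensity: ρ = λ/(cμ) = 12.4/(2×7.3) = 0.8493
Since ρ = 0.8493 < 1, system is stable.
Offered load a = λ/μ = cρ = 12.4/7.3 = 1.6986
P₀ = [ Σₙ₌₀^1 aⁿ/n! + a^2/(2!(1-ρ)) ]⁻¹
Σ = a^0/0! + a^1/1! = 1.0000 + 1.6986 = 2.6986
a^2/(2!(1-ρ)) = 2.88534/(2 × 0.150685) = 9.5741
P₀ = 1/(2.6986 + 9.5741) = 0.08148
Lq = P₀·a^2·ρ / (2!(1-ρ)²) = 0.0814815 × 2.88534 × 0.849315 / (2 × 0.0227059) = 4.3970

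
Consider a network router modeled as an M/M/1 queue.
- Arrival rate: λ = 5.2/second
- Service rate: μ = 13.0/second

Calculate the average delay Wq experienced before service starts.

First, compute utilization: ρ = λ/μ = 5.2/13.0 = 0.4000
For M/M/1: Wq = λ/(μ(μ-λ))
Wq = 5.2/(13.0 × (13.0-5.2))
Wq = 5.2/(13.0 × 7.80)
Wq = 0.05128 seconds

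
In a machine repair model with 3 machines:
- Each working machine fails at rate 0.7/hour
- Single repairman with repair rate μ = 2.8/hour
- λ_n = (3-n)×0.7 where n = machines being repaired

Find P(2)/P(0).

P(2)/P(0) = ∏_{i=0}^{2-1} λ_i/μ_{i+1}
= (3-0)×0.7/2.8 × (3-1)×0.7/2.8
= 0.3750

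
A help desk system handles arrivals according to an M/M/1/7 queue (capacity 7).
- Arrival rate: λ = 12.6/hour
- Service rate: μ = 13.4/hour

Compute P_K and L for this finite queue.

ρ = λ/μ = 12.6/13.4 = 0.9403
P₀ = (1-ρ)/(1-ρ^(K+1)) = (1-0.9403)/(1-0.9403^8) = 0.05970/0.3889 = 0.1535
P_K = P₀×ρ^K = 0.15352 × 0.9403^7 = 0.15352 × 0.64993 = 0.09978
Blocking probability P_7 = 0.09978 (9.98%)
L = ρ[1 - (K+1)ρ^K + Kρ^(K+1)] / [(1-ρ)(1-ρ^(K+1))]
L = 0.9403 × (1 - 8×0.6499277 + 7×0.6111270) / ((1 - 0.9403) × (1 - 0.6111270)) = 3.1781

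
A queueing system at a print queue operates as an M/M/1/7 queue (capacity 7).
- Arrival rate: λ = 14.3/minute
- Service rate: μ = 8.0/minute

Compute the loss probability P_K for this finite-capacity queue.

ρ = λ/μ = 14.3/8.0 = 1.7875
P₀ = (1-ρ)/(1-ρ^(K+1)) = (1-1.7875)/(1-1.7875^8) = -0.7875/-103.2242 = 0.007629
P_K = P₀×ρ^K = 0.007629 × 1.7875^7 = 0.007629 × 58.3072 = 0.4448
Blocking probability = 44.48%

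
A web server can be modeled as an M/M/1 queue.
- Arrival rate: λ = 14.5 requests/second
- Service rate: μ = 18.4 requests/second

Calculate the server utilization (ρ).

Server utilization: ρ = λ/μ
ρ = 14.5/18.4 = 0.7880
The server is busy 78.80% of the time.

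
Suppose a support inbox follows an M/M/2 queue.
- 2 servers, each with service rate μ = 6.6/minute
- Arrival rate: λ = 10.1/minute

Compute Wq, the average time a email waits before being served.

Traffic intensity: ρ = λ/(cμ) = 10.1/(2×6.6) = 0.7652
Since ρ = 0.7652 < 1, system is stable.
Offered load a = λ/μ = cρ = 10.1/6.6 = 1.5303
P₀ = [ Σₙ₌₀^1 aⁿ/n! + a^2/(2!(1-ρ)) ]⁻¹
Σ = a^0/0! + a^1/1! = 1.0000 + 1.5303 = 2.5303
a^2/(2!(1-ρ)) = 2.34183/(2 × 0.234848) = 4.9858
P₀ = 1/(2.5303 + 4.9858) = 0.1330
Lq = P₀·a^2·ρ / (2!(1-ρ)²) = 0.13305 × 2.3418 × 0.76515 / (2 × 0.055154) = 2.1612
Wq = Lq/λ = 2.1612/10.1 = 0.2140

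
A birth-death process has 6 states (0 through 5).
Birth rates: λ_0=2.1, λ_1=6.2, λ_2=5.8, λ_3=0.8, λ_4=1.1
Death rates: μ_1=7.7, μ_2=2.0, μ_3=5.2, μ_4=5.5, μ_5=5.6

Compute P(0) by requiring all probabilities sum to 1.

Ratios P(n)/P(0) = (λ₀···λₙ₋₁)/(μ₁···μₙ):
P(1)/P(0) = (2.1)/(7.7) = 0.2727
P(2)/P(0) = (2.1×6.2)/(7.7×2.0) = 0.8455
P(3)/P(0) = (2.1×6.2×5.8)/(7.7×2.0×5.2) = 0.9430
P(4)/P(0) = (2.1×6.2×5.8×0.8)/(7.7×2.0×5.2×5.5) = 0.1372
P(5)/P(0) = (2.1×6.2×5.8×0.8×1.1)/(7.7×2.0×5.2×5.5×5.6) = 0.02694

Normalization: ∑ P(n) = 1
P(0) × (1.0000 + 0.2727 + 0.8455 + 0.9430 + 0.1372 + 0.02694) = 1
P(0) × 3.2253 = 1
P(0) = 1/3.2253 = 0.3100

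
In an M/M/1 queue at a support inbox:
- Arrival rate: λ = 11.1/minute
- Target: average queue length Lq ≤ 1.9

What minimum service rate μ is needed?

For M/M/1: Lq = λ²/(μ(μ-λ))
Need Lq ≤ 1.9, i.e. μ(μ-λ) ≥ λ²/1.9
μ² - 11.1μ - 123.21/1.9 ≥ 0  →  μ² - 11.1μ - 64.84737 ≥ 0
Quadratic formula (positive root): μ = [λ + √(λ² + 4×64.84737)]/2
Discriminant: 123.21 + 4×64.84737 = 382.5995, √382.5995 = 19.5602
μ ≥ (11.1 + 19.5602)/2 = 15.3301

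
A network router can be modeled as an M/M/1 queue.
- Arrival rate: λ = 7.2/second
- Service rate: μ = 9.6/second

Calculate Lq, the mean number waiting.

ρ = λ/μ = 7.2/9.6 = 0.7500
For M/M/1: Lq = λ²/(μ(μ-λ))
Lq = 51.84/(9.6 × 2.40)
Lq = 2.2500 packets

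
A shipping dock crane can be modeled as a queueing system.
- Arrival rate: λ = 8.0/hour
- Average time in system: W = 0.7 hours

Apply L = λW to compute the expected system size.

Little's Law: L = λW
L = 8.0 × 0.7 = 5.6000 containers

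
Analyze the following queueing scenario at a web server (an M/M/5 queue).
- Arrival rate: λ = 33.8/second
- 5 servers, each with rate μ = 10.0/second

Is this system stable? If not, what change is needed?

Stability requires ρ = λ/(cμ) < 1
ρ = 33.8/(5 × 10.0) = 33.8/50.00 = 0.6760
Since 0.6760 < 1, the system is STABLE.
The servers are busy 67.60% of the time.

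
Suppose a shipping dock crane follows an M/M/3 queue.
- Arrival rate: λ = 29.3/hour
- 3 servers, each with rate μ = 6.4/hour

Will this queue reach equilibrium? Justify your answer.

Stability requires ρ = λ/(cμ) < 1
ρ = 29.3/(3 × 6.4) = 29.3/19.20 = 1.5260
Since 1.5260 ≥ 1, the system is UNSTABLE.
Need c > λ/μ = 29.3/6.4 = 4.58.
Minimum servers needed: c = 5.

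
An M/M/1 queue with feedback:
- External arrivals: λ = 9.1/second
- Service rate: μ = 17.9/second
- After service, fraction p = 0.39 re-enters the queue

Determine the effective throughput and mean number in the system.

Effective arrival rate: λ_eff = λ/(1-p) = 9.1/(1-0.39) = 9.1/0.61 = 14.9180328
ρ = λ_eff/μ = 14.9180328/17.9 = 0.83340965
L = ρ/(1-ρ) = 0.83340965/(1-0.83340965) = 5.0027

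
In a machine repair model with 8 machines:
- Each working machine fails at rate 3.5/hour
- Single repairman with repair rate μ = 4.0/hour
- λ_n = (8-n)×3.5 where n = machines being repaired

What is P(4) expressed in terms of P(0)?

P(4)/P(0) = ∏_{i=0}^{4-1} λ_i/μ_{i+1}
= (8-0)×3.5/4.0 × (8-1)×3.5/4.0 × (8-2)×3.5/4.0 × (8-3)×3.5/4.0
= 984.7852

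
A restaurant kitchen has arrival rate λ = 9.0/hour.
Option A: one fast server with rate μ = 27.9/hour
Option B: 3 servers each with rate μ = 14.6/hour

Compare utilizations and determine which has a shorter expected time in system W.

Option A: single server μ = 27.9 (M/M/1)
  ρ_A = 9.0/27.9 = 0.3226
  W_A = 1/(μ-λ) = 1/(27.9-9.0) = 1/18.90 = 0.05291

Option B: 3 servers μ = 14.6 (M/M/3)
  ρ_B = λ/(cμ) = 9.0/(3×14.6) = 0.2055
  Offered load a = λ/μ = cρ = 9.0/14.6 = 0.6164
  P₀ = [ Σₙ₌₀^2 aⁿ/n! + a^3/(3!(1-ρ)) ]⁻¹
  Σ = a^0/0! + a^1/1! + a^2/2! = 1.0000 + 0.6164 + 0.1900 = 1.8064
  a^3/(3!(1-ρ)) = 0.23424/(6 × 0.79452) = 0.04914
  P₀ = 1/(1.8064 + 0.04914) = 0.5389
  Lq = P₀·a^3·ρ / (3!(1-ρ)²) = 0.538917 × 0.234244 × 0.205479 / (6 × 0.631263) = 0.006849
  Wq_B = Lq/λ = 0.0068485/9.0 = 0.0007609
  W_B = Wq_B + 1/μ = 0.0007609 + 0.06849 = 0.06925

Since W_A = 0.05291 < W_B = 0.06925, Option A (single fast server) has the shorter time in system.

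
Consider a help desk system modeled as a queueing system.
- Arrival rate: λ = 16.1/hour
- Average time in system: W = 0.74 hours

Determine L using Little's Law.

Little's Law: L = λW
L = 16.1 × 0.74 = 11.9140 tickets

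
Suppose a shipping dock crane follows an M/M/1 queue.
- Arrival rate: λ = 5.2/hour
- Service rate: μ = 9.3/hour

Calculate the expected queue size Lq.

ρ = λ/μ = 5.2/9.3 = 0.5591
For M/M/1: Lq = λ²/(μ(μ-λ))
Lq = 27.04/(9.3 × 4.10)
Lq = 0.7092 containers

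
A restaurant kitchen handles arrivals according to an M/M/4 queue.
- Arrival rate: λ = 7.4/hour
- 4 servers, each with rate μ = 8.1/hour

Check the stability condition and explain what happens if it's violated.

Stability requires ρ = λ/(cμ) < 1
ρ = 7.4/(4 × 8.1) = 7.4/32.40 = 0.2284
Since 0.2284 < 1, the system is STABLE.
The servers are busy 22.84% of the time.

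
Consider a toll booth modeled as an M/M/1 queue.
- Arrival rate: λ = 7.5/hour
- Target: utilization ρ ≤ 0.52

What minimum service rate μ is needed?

ρ = λ/μ, so μ = λ/ρ
μ ≥ 7.5/0.52 = 14.4231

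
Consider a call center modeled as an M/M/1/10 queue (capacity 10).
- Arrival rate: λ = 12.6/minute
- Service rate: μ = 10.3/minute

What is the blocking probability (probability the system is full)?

ρ = λ/μ = 12.6/10.3 = 1.2233
P₀ = (1-ρ)/(1-ρ^(K+1)) = (1-1.2233)/(1-1.2233^11) = -0.2233/-8.1804 = 0.02730
P_K = P₀×ρ^K = 0.02730 × 1.2233^10 = 0.02730 × 7.5046 = 0.2049
Blocking probability = 20.49%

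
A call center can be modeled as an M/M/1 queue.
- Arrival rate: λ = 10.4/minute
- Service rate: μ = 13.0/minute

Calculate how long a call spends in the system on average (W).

First, compute utilization: ρ = λ/μ = 10.4/13.0 = 0.8000
For M/M/1: W = 1/(μ-λ)
W = 1/(13.0-10.4) = 1/2.60
W = 0.3846 minutes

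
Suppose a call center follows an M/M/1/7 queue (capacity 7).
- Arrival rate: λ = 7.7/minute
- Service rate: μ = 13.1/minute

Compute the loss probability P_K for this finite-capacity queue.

ρ = λ/μ = 7.7/13.1 = 0.58779
P₀ = (1-ρ)/(1-ρ^(K+1)) = (1-0.58779)/(1-0.58779^8) = 0.41221/0.98575 = 0.4182
P_K = P₀×ρ^K = 0.4182 × 0.58779^7 = 0.4182 × 0.02424 = 0.01014
Blocking probability = 1.01%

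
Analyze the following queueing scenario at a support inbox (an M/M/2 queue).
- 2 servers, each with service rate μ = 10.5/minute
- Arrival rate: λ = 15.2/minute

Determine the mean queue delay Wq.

Traffic intensity: ρ = λ/(cμ) = 15.2/(2×10.5) = 0.7238
Since ρ = 0.7238 < 1, system is stable.
Offered load a = λ/μ = cρ = 15.2/10.5 = 1.4476
P₀ = [ Σₙ₌₀^1 aⁿ/n! + a^2/(2!(1-ρ)) ]⁻¹
Σ = a^0/0! + a^1/1! = 1.0000 + 1.4476 = 2.4476
a^2/(2!(1-ρ)) = 2.0956/(2 × 0.27619) = 3.7938
P₀ = 1/(2.4476 + 3.7938) = 0.1602
Lq = P₀·a^2·ρ / (2!(1-ρ)²) = 0.16022 × 2.0956 × 0.72381 / (2 × 0.076281) = 1.5930
Wq = Lq/λ = 1.5930/15.2 = 0.1048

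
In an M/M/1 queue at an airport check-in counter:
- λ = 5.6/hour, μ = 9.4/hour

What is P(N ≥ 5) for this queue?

ρ = λ/μ = 5.6/9.4 = 0.59574
P(N ≥ n) = ρⁿ
P(N ≥ 5) = 0.59574^5
P(N ≥ 5) = 0.07504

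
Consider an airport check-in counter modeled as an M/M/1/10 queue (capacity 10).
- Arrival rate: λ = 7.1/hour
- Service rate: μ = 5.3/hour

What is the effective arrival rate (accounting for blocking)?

ρ = λ/μ = 7.1/5.3 = 1.33962
P₀ = (1-ρ)/(1-ρ^(K+1)) = (1-1.33962)/(1-1.33962^11) = -0.3396/-23.9343 = 0.01419
P_K = P₀×ρ^K = 0.01419 × 1.33962^10 = 0.01419 × 18.6130 = 0.2641
λ_eff = λ(1-P_K) = 7.1 × (1 - 0.26411) = 7.1 × 0.73589 = 5.2248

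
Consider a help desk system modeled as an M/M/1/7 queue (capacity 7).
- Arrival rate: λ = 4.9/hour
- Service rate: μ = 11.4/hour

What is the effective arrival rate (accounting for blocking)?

ρ = λ/μ = 4.9/11.4 = 0.42982
P₀ = (1-ρ)/(1-ρ^(K+1)) = (1-0.42982)/(1-0.42982^8) = 0.57018/0.99884 = 0.5708
P_K = P₀×ρ^K = 0.5708 × 0.42982^7 = 0.5708 × 0.002710 = 0.001547
λ_eff = λ(1-P_K) = 4.9 × (1 - 0.001547) = 4.9 × 0.99845 = 4.8924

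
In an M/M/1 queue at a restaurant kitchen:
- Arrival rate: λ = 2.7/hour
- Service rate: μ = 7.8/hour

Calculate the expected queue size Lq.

ρ = λ/μ = 2.7/7.8 = 0.3462
For M/M/1: Lq = λ²/(μ(μ-λ))
Lq = 7.29/(7.8 × 5.10)
Lq = 0.1833 orders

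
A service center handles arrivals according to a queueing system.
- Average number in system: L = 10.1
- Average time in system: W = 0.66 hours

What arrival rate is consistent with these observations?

Little's Law: L = λW, so λ = L/W
λ = 10.1/0.66 = 15.3030 customers/hour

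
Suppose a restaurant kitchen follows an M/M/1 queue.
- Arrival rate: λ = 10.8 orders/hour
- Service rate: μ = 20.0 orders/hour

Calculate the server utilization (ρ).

Server utilization: ρ = λ/μ
ρ = 10.8/20.0 = 0.5400
The server is busy 54.00% of the time.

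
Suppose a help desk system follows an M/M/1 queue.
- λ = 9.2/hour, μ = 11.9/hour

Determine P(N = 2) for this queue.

ρ = λ/μ = 9.2/11.9 = 0.7731
P(n) = (1-ρ)ρⁿ
P(2) = (1-0.7731) × 0.7731^2
P(2) = 0.2269 × 0.5977
P(2) = 0.1356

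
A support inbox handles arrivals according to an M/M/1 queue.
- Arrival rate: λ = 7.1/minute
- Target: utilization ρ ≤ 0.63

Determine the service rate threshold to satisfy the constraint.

ρ = λ/μ, so μ = λ/ρ
μ ≥ 7.1/0.63 = 11.2698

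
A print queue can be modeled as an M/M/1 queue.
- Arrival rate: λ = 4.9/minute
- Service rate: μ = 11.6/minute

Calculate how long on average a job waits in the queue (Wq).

First, compute utilization: ρ = λ/μ = 4.9/11.6 = 0.4224
For M/M/1: Wq = λ/(μ(μ-λ))
Wq = 4.9/(11.6 × (11.6-4.9))
Wq = 4.9/(11.6 × 6.70)
Wq = 0.06305 minutes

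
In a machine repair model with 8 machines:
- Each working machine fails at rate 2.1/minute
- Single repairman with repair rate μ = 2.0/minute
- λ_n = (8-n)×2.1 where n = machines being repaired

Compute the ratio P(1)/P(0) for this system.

P(1)/P(0) = ∏_{i=0}^{1-1} λ_i/μ_{i+1}
= (8-0)×2.1/2.0
= 8.4000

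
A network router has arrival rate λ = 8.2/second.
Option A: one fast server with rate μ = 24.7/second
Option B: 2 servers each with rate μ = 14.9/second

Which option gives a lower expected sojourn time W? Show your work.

Option A: single server μ = 24.7 (M/M/1)
  ρ_A = 8.2/24.7 = 0.3320
  W_A = 1/(μ-λ) = 1/(24.7-8.2) = 1/16.50 = 0.06061

Option B: 2 servers μ = 14.9 (M/M/2)
  ρ_B = λ/(cμ) = 8.2/(2×14.9) = 0.2752
  Offered load a = λ/μ = cρ = 8.2/14.9 = 0.5503
  P₀ = [ Σₙ₌₀^1 aⁿ/n! + a^2/(2!(1-ρ)) ]⁻¹
  Σ = a^0/0! + a^1/1! = 1.0000 + 0.5503 = 1.5503
  a^2/(2!(1-ρ)) = 0.30287/(2 × 0.72483) = 0.2089
  P₀ = 1/(1.5503 + 0.2089) = 0.5684
  Lq = P₀·a^2·ρ / (2!(1-ρ)²) = 0.56842 × 0.30287 × 0.27517 / (2 × 0.52538) = 0.04508
  Wq_B = Lq/λ = 0.04508/8.2 = 0.005498
  W_B = Wq_B + 1/μ = 0.005498 + 0.06711 = 0.07261

Since W_A = 0.06061 < W_B = 0.07261, Option A (single fast server) has the shorter time in system.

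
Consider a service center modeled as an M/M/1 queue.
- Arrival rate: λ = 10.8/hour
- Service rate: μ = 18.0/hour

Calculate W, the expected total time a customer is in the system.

First, compute utilization: ρ = λ/μ = 10.8/18.0 = 0.6000
For M/M/1: W = 1/(μ-λ)
W = 1/(18.0-10.8) = 1/7.20
W = 0.1389 hours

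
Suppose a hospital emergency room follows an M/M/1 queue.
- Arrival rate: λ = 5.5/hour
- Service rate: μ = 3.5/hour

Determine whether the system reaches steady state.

Stability requires ρ = λ/(cμ) < 1
ρ = 5.5/(1 × 3.5) = 5.5/3.50 = 1.5714
Since 1.5714 ≥ 1, the system is UNSTABLE.
Queue grows without bound. Need μ > λ = 5.5.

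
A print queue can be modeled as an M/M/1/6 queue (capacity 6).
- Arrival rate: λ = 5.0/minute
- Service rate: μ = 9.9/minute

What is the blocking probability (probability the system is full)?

ρ = λ/μ = 5.0/9.9 = 0.50505
P₀ = (1-ρ)/(1-ρ^(K+1)) = (1-0.50505)/(1-0.50505^7) = 0.49495/0.99162 = 0.4991
P_K = P₀×ρ^K = 0.49913 × 0.50505^6 = 0.49913 × 0.016596 = 0.008284
Blocking probability = 0.83%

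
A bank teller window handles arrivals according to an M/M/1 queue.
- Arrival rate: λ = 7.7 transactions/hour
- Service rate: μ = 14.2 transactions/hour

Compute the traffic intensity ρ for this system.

Server utilization: ρ = λ/μ
ρ = 7.7/14.2 = 0.5423
The server is busy 54.23% of the time.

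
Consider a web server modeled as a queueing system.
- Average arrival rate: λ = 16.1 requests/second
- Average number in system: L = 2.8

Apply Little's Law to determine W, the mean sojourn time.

Little's Law: L = λW, so W = L/λ
W = 2.8/16.1 = 0.1739 seconds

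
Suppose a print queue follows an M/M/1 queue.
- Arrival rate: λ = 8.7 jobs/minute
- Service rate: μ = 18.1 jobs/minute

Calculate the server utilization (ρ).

Server utilization: ρ = λ/μ
ρ = 8.7/18.1 = 0.4807
The server is busy 48.07% of the time.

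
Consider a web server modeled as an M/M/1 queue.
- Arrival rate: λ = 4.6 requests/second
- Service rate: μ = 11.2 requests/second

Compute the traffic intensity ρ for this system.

Server utilization: ρ = λ/μ
ρ = 4.6/11.2 = 0.4107
The server is busy 41.07% of the time.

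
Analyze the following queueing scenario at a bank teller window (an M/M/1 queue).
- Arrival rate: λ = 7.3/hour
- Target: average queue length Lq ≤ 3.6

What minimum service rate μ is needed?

For M/M/1: Lq = λ²/(μ(μ-λ))
Need Lq ≤ 3.6, i.e. μ(μ-λ) ≥ λ²/3.6
μ² - 7.3μ - 53.29/3.6 ≥ 0  →  μ² - 7.3μ - 14.80278 ≥ 0
Quadratic formula (positive root): μ = [λ + √(λ² + 4×14.80278)]/2
Discriminant: 53.29 + 4×14.80278 = 112.5011, √112.5011 = 10.60665
μ ≥ (7.3 + 10.60665)/2 = 8.9533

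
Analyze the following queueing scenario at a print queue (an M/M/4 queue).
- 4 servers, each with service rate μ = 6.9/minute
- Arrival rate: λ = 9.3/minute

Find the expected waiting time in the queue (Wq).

Traffic intensity: ρ = λ/(cμ) = 9.3/(4×6.9) = 0.3370
Since ρ = 0.3370 < 1, system is stable.
Offered load a = λ/μ = cρ = 9.3/6.9 = 1.3478
P₀ = [ Σₙ₌₀^3 aⁿ/n! + a^4/(4!(1-ρ)) ]⁻¹
Σ = a^0/0! + a^1/1! + a^2/2! + a^3/3! = 1.0000 + 1.3478 + 0.9083 + 0.4081 = 3.6642
a^4/(4!(1-ρ)) = 3.3002/(24 × 0.6630) = 0.2074
P₀ = 1/(3.6642 + 0.2074) = 0.2583
Lq = P₀·a^4·ρ / (4!(1-ρ)²) = 0.25829 × 3.3002 × 0.33696 / (24 × 0.43963) = 0.02722
Wq = Lq/λ = 0.02722/9.3 = 0.002927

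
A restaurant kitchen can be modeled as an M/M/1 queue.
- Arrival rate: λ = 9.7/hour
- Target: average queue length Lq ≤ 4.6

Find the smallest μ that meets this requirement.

For M/M/1: Lq = λ²/(μ(μ-λ))
Need Lq ≤ 4.6, i.e. μ(μ-λ) ≥ λ²/4.6
μ² - 9.7μ - 94.09/4.6 ≥ 0  →  μ² - 9.7μ - 20.45435 ≥ 0
Quadratic formula (positive root): μ = [λ + √(λ² + 4×20.45435)]/2
Discriminant: 94.09 + 4×20.45435 = 175.9074, √175.9074 = 13.2630
μ ≥ (9.7 + 13.2630)/2 = 11.4815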